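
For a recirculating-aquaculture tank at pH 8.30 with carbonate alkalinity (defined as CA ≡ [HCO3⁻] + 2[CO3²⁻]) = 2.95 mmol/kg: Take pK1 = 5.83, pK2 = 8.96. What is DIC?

DIC = 2.51 mmol/kg

CA = [HCO3⁻] + 2[CO3²⁻] = (α₁ + 2α₂)·DIC
At pH 8.30: [H⁺]/K1 = 10^-2.47 = 0.0033884, K2/[H⁺] = 10^-0.66 = 0.21878
α₁ = 1/(1 + 0.0033884 + 0.21878) = 1/1.2222 = 0.8182; α₂ = α₁·K2/[H⁺] = 0.1790
α₁ + 2α₂ = 1.1762
DIC = CA / (α₁ + 2α₂) = 2.95 / 1.1762 = 2.51 mmol/kg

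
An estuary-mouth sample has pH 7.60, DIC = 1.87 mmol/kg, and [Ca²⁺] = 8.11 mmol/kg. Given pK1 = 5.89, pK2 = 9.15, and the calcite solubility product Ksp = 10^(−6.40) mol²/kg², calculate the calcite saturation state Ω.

α₂ = 1 / (1 + [H⁺]/K2 + [H⁺]²/(K1K2)) = 1 / (1 + 10^+1.55 + 10^-0.16)
   = 1 / (1 + 35.481 + 0.69183) = 1/37.173 = 0.02690
[CO3²⁻] = α₂ × DIC = 0.02690 × 1.87 = 0.05031 mmol/kg
Ksp = 10^(−6.40) = 3.981×10^-7
Ω = [Ca²⁺][CO3²⁻]/Ksp = (8.11×10^-3)(5.031×10^-5) / 3.981×10^-7 = 1.02

Ω = 1.02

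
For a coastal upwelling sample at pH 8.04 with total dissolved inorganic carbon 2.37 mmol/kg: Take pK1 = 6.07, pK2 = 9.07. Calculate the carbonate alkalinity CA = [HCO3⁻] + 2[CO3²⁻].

CA = 2.55 mmol/kg

CA = [HCO3⁻] + 2[CO3²⁻] = (α₁ + 2α₂)·DIC
At pH 8.04: [H⁺]/K1 = 10^-1.97 = 0.010715, K2/[H⁺] = 10^-1.03 = 0.093325
α₁ = 1/(1 + 0.010715 + 0.093325) = 1/1.1040 = 0.9058; α₂ = α₁·K2/[H⁺] = 0.08453
α₁ + 2α₂ = 1.0748
CA = 1.0748 × 2.37 = 2.55 mmol/kg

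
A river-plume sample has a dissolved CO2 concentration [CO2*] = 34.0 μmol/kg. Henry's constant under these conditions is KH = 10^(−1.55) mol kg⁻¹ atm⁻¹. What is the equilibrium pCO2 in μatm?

KH = 10^(−1.55) = 2.818×10^-2 mol kg⁻¹ atm⁻¹
pCO2 = [CO2*]/KH = 34.0×10^-6 / 2.818×10^-2 = 1.21×10^-3 atm = 1210 μatm

pCO2 = 1210 μatm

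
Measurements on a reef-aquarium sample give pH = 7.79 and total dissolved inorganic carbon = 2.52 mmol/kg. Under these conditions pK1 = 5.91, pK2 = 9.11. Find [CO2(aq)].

α₀ = 1 / (1 + K1/[H⁺] + K1K2/[H⁺]²) = 1 / (1 + 10^+1.88 + 10^+0.56)
   = 1 / (1 + 75.858 + 3.6308) = 1/80.489 = 0.01242
[CO2*] = α₀ × DIC = 0.01242 × 2.52 = 0.0313 mmol/kg

[CO2*] = 0.0313 mmol/kg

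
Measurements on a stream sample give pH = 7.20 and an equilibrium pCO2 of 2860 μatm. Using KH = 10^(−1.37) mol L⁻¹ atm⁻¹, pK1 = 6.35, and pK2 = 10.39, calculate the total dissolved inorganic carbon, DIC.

DIC = 0.986 mmol/L

[CO2*] = KH · pCO2 = 10^(−1.37) × 2860×10^-6 = 1.220×10^-4 mol/L
α₀ = 1/(1 + K1/[H⁺] + K1K2/[H⁺]²) = 1/(1 + 10^+0.85 + 10^-2.34) = 0.1237
DIC = [CO2*]/α₀ = 1.220×10^-4 / 0.1237 = 0.986 mmol/L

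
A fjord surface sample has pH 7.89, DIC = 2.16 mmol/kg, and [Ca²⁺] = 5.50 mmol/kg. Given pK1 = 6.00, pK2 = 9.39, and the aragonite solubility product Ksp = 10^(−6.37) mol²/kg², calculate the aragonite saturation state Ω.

α₂ = 1 / (1 + [H⁺]/K2 + [H⁺]²/(K1K2)) = 1 / (1 + 10^+1.50 + 10^-0.39)
   = 1 / (1 + 31.623 + 0.40738) = 1/33.030 = 0.03028
[CO3²⁻] = α₂ × DIC = 0.03028 × 2.16 = 0.06539 mmol/kg
Ksp = 10^(−6.37) = 4.266×10^-7
Ω = [Ca²⁺][CO3²⁻]/Ksp = (5.50×10^-3)(6.539×10^-5) / 4.266×10^-7 = 0.843

Ω = 0.843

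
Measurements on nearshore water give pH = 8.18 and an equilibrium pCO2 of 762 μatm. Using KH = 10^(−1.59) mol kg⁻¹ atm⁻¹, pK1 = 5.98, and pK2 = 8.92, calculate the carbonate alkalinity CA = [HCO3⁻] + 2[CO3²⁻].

CA = 4.23 mmol/kg

[CO2*] = KH · pCO2 = 10^(−1.59) × 762×10^-6 = 1.959×10^-5 mol/kg
α₀ = 1/(1 + K1/[H⁺] + K1K2/[H⁺]²) = 1/(1 + 10^+2.20 + 10^+1.46) = 0.005310
DIC = [CO2*]/α₀ = 1.959×10^-5 / 0.005310 = 3.689 mmol/kg
CA = (α₁ + 2α₂)·DIC = (0.8416 + 2×0.1531) × 3.689 = 4.23 mmol/kg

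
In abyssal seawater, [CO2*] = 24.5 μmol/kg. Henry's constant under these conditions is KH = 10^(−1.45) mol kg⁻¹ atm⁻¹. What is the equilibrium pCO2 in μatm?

pCO2 = 691 μatm

KH = 10^(−1.45) = 3.548×10^-2 mol kg⁻¹ atm⁻¹
pCO2 = [CO2*]/KH = 24.5×10^-6 / 3.548×10^-2 = 6.91×10^-4 atm = 691 μatm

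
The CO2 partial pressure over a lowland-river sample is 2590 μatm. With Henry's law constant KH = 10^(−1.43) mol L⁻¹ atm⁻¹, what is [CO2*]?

[CO2*] = 96.2 μmol/L

KH = 10^(−1.43) = 3.715×10^-2 mol L⁻¹ atm⁻¹
[CO2*] = KH · pCO2 = 3.715×10^-2 × 2590×10^-6 atm = 9.62×10^-5 mol/L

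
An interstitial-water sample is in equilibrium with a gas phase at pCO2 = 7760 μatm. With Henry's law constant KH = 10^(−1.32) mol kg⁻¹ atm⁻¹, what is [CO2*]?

KH = 10^(−1.32) = 4.786×10^-2 mol kg⁻¹ atm⁻¹
[CO2*] = KH · pCO2 = 4.786×10^-2 × 7760×10^-6 atm = 3.71×10^-4 mol/kg

[CO2*] = 371 μmol/kg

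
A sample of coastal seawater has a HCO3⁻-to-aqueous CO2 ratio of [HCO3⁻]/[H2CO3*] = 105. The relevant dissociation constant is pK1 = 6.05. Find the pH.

pH = 8.07

From K1 = [H⁺][HCO3⁻]/[H2CO3*]:  pH = pK1 + log₁₀([HCO3⁻]/[H2CO3*])
log₁₀(105) = +2.021
pH = 6.05 + (+2.021) = 8.07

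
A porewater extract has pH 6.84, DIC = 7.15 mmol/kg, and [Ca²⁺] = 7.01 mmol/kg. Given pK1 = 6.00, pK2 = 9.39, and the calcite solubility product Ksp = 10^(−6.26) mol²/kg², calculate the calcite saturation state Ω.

Ω = 0.224

α₂ = 1 / (1 + [H⁺]/K2 + [H⁺]²/(K1K2)) = 1 / (1 + 10^+2.55 + 10^+1.71)
   = 1 / (1 + 354.81 + 51.286) = 1/407.10 = 0.002456
[CO3²⁻] = α₂ × DIC = 0.002456 × 7.15 = 0.01756 mmol/kg = 17.56 μmol/kg
Ksp = 10^(−6.26) = 5.495×10^-7
Ω = [Ca²⁺][CO3²⁻]/Ksp = (7.01×10^-3)(1.756×10^-5) / 5.495×10^-7 = 0.224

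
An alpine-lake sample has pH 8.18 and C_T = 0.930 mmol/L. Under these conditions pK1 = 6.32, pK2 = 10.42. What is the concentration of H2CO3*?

α₀ = 1 / (1 + K1/[H⁺] + K1K2/[H⁺]²) = 1 / (1 + 10^+1.86 + 10^-0.38)
   = 1 / (1 + 72.444 + 0.41687) = 1/73.860 = 0.01354
[CO2*] = α₀ × DIC = 0.01354 × 0.930 = 0.0126 mmol/L = 12.6 μmol/L

[CO2*] = 12.6 μmol/L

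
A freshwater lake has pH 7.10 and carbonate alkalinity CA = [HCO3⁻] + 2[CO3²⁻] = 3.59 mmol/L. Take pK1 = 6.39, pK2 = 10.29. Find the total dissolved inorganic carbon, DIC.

CA = [HCO3⁻] + 2[CO3²⁻] = (α₁ + 2α₂)·DIC
At pH 7.10: [H⁺]/K1 = 10^-0.71 = 0.19498, K2/[H⁺] = 10^-3.19 = 0.00064565
α₁ = 1/(1 + 0.19498 + 0.00064565) = 1/1.1956 = 0.8364; α₂ = α₁·K2/[H⁺] = 0.0005400
α₁ + 2α₂ = 0.8375
DIC = CA / (α₁ + 2α₂) = 3.59 / 0.8375 = 4.29 mmol/L

DIC = 4.29 mmol/L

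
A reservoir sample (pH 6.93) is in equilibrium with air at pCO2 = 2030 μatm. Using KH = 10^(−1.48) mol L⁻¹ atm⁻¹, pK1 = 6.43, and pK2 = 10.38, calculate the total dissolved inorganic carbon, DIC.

DIC = 0.280 mmol/L

[CO2*] = KH · pCO2 = 10^(−1.48) × 2030×10^-6 = 6.722×10^-5 mol/L
α₀ = 1/(1 + K1/[H⁺] + K1K2/[H⁺]²) = 1/(1 + 10^+0.50 + 10^-2.95) = 0.2402
DIC = [CO2*]/α₀ = 6.722×10^-5 / 0.2402 = 0.280 mmol/L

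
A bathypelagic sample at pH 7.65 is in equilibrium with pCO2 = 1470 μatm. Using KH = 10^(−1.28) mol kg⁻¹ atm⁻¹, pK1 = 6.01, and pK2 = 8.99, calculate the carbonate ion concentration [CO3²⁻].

[CO3²⁻] = 0.154 mmol/kg

[CO2*] = KH · pCO2 = 10^(−1.28) × 1470×10^-6 = 7.715×10^-5 mol/kg
α₀ = 1/(1 + K1/[H⁺] + K1K2/[H⁺]²) = 1/(1 + 10^+1.64 + 10^+0.30) = 0.02144
DIC = [CO2*]/α₀ = 7.715×10^-5 / 0.02144 = 3.599 mmol/kg
[CO3²⁻] = α₂·DIC; α₂ = 0.04277, so [CO3²⁻] = 0.04277 × 3.599 = 0.154 mmol/kg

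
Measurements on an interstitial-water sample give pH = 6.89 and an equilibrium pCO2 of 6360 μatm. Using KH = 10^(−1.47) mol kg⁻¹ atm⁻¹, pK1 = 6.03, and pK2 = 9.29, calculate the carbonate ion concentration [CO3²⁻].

[CO3²⁻] = 6.22 μmol/kg

[CO2*] = KH · pCO2 = 10^(−1.47) × 6360×10^-6 = 2.155×10^-4 mol/kg
α₀ = 1/(1 + K1/[H⁺] + K1K2/[H⁺]²) = 1/(1 + 10^+0.86 + 10^-1.54) = 0.1209
DIC = [CO2*]/α₀ = 2.155×10^-4 / 0.1209 = 1.783 mmol/kg
[CO3²⁻] = α₂·DIC; α₂ = 0.003486, so [CO3²⁻] = 0.003486 × 1.783 = 0.00622 mmol/kg = 6.22 μmol/kg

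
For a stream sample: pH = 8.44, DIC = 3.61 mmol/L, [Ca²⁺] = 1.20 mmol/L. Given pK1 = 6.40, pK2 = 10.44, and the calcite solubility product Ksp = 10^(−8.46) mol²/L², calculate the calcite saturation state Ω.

α₂ = 1 / (1 + [H⁺]/K2 + [H⁺]²/(K1K2)) = 1 / (1 + 10^+2.00 + 10^-0.04)
   = 1 / (1 + 100.00 + 0.91201) = 1/101.91 = 0.009812
[CO3²⁻] = α₂ × DIC = 0.009812 × 3.61 = 0.03542 mmol/L
Ksp = 10^(−8.46) = 3.467×10^-9
Ω = [Ca²⁺][CO3²⁻]/Ksp = (1.20×10^-3)(3.542×10^-5) / 3.467×10^-9 = 12.3

Ω = 12.3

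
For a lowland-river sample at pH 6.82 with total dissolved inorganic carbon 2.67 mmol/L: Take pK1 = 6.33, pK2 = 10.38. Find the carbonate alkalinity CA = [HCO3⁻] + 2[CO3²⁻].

CA = 2.02 mmol/L

CA = [HCO3⁻] + 2[CO3²⁻] = (α₁ + 2α₂)·DIC
At pH 6.82: [H⁺]/K1 = 10^-0.49 = 0.32359, K2/[H⁺] = 10^-3.56 = 0.00027542
α₁ = 1/(1 + 0.32359 + 0.00027542) = 1/1.3239 = 0.7554; α₂ = α₁·K2/[H⁺] = 0.0002080
α₁ + 2α₂ = 0.7558
CA = 0.7558 × 2.67 = 2.02 mmol/L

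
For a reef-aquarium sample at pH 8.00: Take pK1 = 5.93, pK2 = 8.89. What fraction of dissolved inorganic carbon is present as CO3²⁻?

α₂ = 0.113

α₂ = 1 / (1 + [H⁺]/K2 + [H⁺]²/(K1K2)) = 1 / (1 + 10^+0.89 + 10^-1.18)
   = 1 / (1 + 7.7625 + 0.066069) = 1/8.8285 = 0.1133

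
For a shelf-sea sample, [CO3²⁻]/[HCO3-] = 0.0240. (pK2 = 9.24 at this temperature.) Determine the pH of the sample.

From K2 = [H⁺][CO3²⁻]/[HCO3-]:  pH = pK2 + log₁₀([CO3²⁻]/[HCO3-])
log₁₀(0.0240) = -1.620
pH = 9.24 + (-1.620) = 7.62

pH = 7.62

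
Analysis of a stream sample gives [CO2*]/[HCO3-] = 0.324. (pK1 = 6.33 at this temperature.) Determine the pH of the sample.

From K1 = [H⁺][HCO3-]/[CO2*]:  pH = pK1 − log₁₀([CO2*]/[HCO3-])
log₁₀(0.324) = -0.489
pH = 6.33 − (-0.489) = 6.82

pH = 6.82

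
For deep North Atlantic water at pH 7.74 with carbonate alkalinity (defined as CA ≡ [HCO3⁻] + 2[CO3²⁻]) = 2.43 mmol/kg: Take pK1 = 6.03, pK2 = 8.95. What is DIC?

DIC = 2.34 mmol/kg

CA = [HCO3⁻] + 2[CO3²⁻] = (α₁ + 2α₂)·DIC
At pH 7.74: [H⁺]/K1 = 10^-1.71 = 0.019498, K2/[H⁺] = 10^-1.21 = 0.061660
α₁ = 1/(1 + 0.019498 + 0.061660) = 1/1.0812 = 0.9249; α₂ = α₁·K2/[H⁺] = 0.05703
α₁ + 2α₂ = 1.0390
DIC = CA / (α₁ + 2α₂) = 2.43 / 1.0390 = 2.34 mmol/kg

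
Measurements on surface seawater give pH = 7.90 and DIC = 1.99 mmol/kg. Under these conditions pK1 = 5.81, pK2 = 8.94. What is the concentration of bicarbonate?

α₁ = 1 / (1 + [H⁺]/K1 + K2/[H⁺]) = 1 / (1 + 10^-2.09 + 10^-1.04)
   = 1 / (1 + 0.0081283 + 0.091201) = 1/1.0993 = 0.9096
[HCO3⁻] = α₁ × DIC = 0.9096 × 1.99 = 1.81 mmol/kg

[HCO3⁻] = 1.81 mmol/kg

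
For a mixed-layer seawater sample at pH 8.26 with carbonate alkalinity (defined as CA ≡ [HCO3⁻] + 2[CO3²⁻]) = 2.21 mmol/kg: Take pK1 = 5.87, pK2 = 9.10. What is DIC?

CA = [HCO3⁻] + 2[CO3²⁻] = (α₁ + 2α₂)·DIC
At pH 8.26: [H⁺]/K1 = 10^-2.39 = 0.0040738, K2/[H⁺] = 10^-0.84 = 0.14454
α₁ = 1/(1 + 0.0040738 + 0.14454) = 1/1.1486 = 0.8706; α₂ = α₁·K2/[H⁺] = 0.1258
α₁ + 2α₂ = 1.1223
DIC = CA / (α₁ + 2α₂) = 2.21 / 1.1223 = 1.97 mmol/kg

DIC = 1.97 mmol/kg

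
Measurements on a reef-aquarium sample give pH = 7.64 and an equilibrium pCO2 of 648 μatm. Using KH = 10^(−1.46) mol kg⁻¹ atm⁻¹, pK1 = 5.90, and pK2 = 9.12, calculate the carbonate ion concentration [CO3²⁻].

[CO3²⁻] = 0.0409 mmol/kg

[CO2*] = KH · pCO2 = 10^(−1.46) × 648×10^-6 = 2.247×10^-5 mol/kg
α₀ = 1/(1 + K1/[H⁺] + K1K2/[H⁺]²) = 1/(1 + 10^+1.74 + 10^+0.26) = 0.01731
DIC = [CO2*]/α₀ = 2.247×10^-5 / 0.01731 = 1.298 mmol/kg
[CO3²⁻] = α₂·DIC; α₂ = 0.03150, so [CO3²⁻] = 0.03150 × 1.298 = 0.0409 mmol/kg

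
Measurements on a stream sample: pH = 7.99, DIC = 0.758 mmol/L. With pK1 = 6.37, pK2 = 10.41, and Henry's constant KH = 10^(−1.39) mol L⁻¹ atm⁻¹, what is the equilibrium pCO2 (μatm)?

α₀ = 1 / (1 + K1/[H⁺] + K1K2/[H⁺]²) = 1 / (1 + 10^+1.62 + 10^-0.80)
   = 1 / (1 + 41.687 + 0.15849) = 1/42.845 = 0.02334
[CO2*] = α₀ × DIC = 0.02334 × 0.758 = 0.01769 mmol/L = 17.69 μmol/L
pCO2 = [CO2*]/KH = 1.769×10^-5 / 4.074×10^-2 = 434 μatm

pCO2 = 434 μatm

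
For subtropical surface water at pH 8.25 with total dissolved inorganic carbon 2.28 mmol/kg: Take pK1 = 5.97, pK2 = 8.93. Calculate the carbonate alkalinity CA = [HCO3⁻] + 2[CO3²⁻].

CA = [HCO3⁻] + 2[CO3²⁻] = (α₁ + 2α₂)·DIC
At pH 8.25: [H⁺]/K1 = 10^-2.28 = 0.0052481, K2/[H⁺] = 10^-0.68 = 0.20893
α₁ = 1/(1 + 0.0052481 + 0.20893) = 1/1.2142 = 0.8236; α₂ = α₁·K2/[H⁺] = 0.1721
α₁ + 2α₂ = 1.1678
CA = 1.1678 × 2.28 = 2.66 mmol/kg

CA = 2.66 mmol/kg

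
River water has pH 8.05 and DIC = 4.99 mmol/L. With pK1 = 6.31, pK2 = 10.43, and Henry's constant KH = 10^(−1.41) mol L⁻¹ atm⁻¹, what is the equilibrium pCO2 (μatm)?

α₀ = 1 / (1 + K1/[H⁺] + K1K2/[H⁺]²) = 1 / (1 + 10^+1.74 + 10^-0.64)
   = 1 / (1 + 54.954 + 0.22909) = 1/56.183 = 0.01780
[CO2*] = α₀ × DIC = 0.01780 × 4.99 = 0.08882 mmol/L
pCO2 = [CO2*]/KH = 8.882×10^-5 / 3.890×10^-2 = 2280 μatm

pCO2 = 2280 μatm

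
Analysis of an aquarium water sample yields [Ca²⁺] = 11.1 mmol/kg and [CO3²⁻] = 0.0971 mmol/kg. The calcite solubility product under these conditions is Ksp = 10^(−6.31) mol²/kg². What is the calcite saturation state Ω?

Ω = 2.20

Ksp = 10^(−6.31) = 4.898×10^-7
Ω = [Ca²⁺][CO3²⁻]/Ksp = (11.1×10^-3)(0.0971×10^-3) / 4.898×10^-7 = 2.20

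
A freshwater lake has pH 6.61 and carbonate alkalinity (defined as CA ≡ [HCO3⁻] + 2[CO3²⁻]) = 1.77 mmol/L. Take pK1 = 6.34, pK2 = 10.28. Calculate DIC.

DIC = 2.72 mmol/L

CA = [HCO3⁻] + 2[CO3²⁻] = (α₁ + 2α₂)·DIC
At pH 6.61: [H⁺]/K1 = 10^-0.27 = 0.53703, K2/[H⁺] = 10^-3.67 = 0.00021380
α₁ = 1/(1 + 0.53703 + 0.00021380) = 1/1.5372 = 0.6505; α₂ = α₁·K2/[H⁺] = 0.0001391
α₁ + 2α₂ = 0.6508
DIC = CA / (α₁ + 2α₂) = 1.77 / 0.6508 = 2.72 mmol/L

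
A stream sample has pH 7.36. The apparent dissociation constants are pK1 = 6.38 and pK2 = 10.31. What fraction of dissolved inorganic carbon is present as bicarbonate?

α₁ = 1 / (1 + [H⁺]/K1 + K2/[H⁺]) = 1 / (1 + 10^-0.98 + 10^-2.95)
   = 1 / (1 + 0.10471 + 0.0011220) = 1/1.1058 = 0.9043

α₁ = 0.904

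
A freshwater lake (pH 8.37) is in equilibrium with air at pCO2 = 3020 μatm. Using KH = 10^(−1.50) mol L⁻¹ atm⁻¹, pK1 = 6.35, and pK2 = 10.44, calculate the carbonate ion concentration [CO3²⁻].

[CO3²⁻] = 0.0851 mmol/L

[CO2*] = KH · pCO2 = 10^(−1.50) × 3020×10^-6 = 9.550×10^-5 mol/L
α₀ = 1/(1 + K1/[H⁺] + K1K2/[H⁺]²) = 1/(1 + 10^+2.02 + 10^-0.05) = 0.009381
DIC = [CO2*]/α₀ = 9.550×10^-5 / 0.009381 = 10.18 mmol/L
[CO3²⁻] = α₂·DIC; α₂ = 0.008360, so [CO3²⁻] = 0.008360 × 10.18 = 0.0851 mmol/L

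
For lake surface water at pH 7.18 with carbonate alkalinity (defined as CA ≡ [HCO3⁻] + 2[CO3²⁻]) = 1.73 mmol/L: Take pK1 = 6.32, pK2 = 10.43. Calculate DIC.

DIC = 1.97 mmol/L

CA = [HCO3⁻] + 2[CO3²⁻] = (α₁ + 2α₂)·DIC
At pH 7.18: [H⁺]/K1 = 10^-0.86 = 0.13804, K2/[H⁺] = 10^-3.25 = 0.00056234
α₁ = 1/(1 + 0.13804 + 0.00056234) = 1/1.1386 = 0.8783; α₂ = α₁·K2/[H⁺] = 0.0004939
α₁ + 2α₂ = 0.8793
DIC = CA / (α₁ + 2α₂) = 1.73 / 0.8793 = 1.97 mmol/L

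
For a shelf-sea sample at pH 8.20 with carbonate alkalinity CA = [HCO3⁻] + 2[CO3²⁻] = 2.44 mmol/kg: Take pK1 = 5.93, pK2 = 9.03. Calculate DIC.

CA = [HCO3⁻] + 2[CO3²⁻] = (α₁ + 2α₂)·DIC
At pH 8.20: [H⁺]/K1 = 10^-2.27 = 0.0053703, K2/[H⁺] = 10^-0.83 = 0.14791
α₁ = 1/(1 + 0.0053703 + 0.14791) = 1/1.1533 = 0.8671; α₂ = α₁·K2/[H⁺] = 0.1283
α₁ + 2α₂ = 1.1236
DIC = CA / (α₁ + 2α₂) = 2.44 / 1.1236 = 2.17 mmol/kg

DIC = 2.17 mmol/kg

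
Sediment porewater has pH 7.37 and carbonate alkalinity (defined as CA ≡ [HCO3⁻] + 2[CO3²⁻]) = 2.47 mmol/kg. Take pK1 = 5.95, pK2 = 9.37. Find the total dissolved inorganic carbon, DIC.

CA = [HCO3⁻] + 2[CO3²⁻] = (α₁ + 2α₂)·DIC
At pH 7.37: [H⁺]/K1 = 10^-1.42 = 0.038019, K2/[H⁺] = 10^-2.00 = 0.010000
α₁ = 1/(1 + 0.038019 + 0.010000) = 1/1.0480 = 0.9542; α₂ = α₁·K2/[H⁺] = 0.009542
α₁ + 2α₂ = 0.9733
DIC = CA / (α₁ + 2α₂) = 2.47 / 0.9733 = 2.54 mmol/kg

DIC = 2.54 mmol/kg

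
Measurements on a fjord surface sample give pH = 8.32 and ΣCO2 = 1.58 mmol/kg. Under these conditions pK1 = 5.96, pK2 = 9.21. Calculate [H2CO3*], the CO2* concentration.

[CO2*] = 6.09 μmol/kg

α₀ = 1 / (1 + K1/[H⁺] + K1K2/[H⁺]²) = 1 / (1 + 10^+2.36 + 10^+1.47)
   = 1 / (1 + 229.09 + 29.512) = 1/259.60 = 0.003852
[CO2*] = α₀ × DIC = 0.003852 × 1.58 = 0.00609 mmol/kg = 6.09 μmol/kg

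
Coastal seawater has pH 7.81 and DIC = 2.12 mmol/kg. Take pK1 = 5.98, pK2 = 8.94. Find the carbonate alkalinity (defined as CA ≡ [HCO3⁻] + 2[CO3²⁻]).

CA = 2.24 mmol/kg

CA = [HCO3⁻] + 2[CO3²⁻] = (α₁ + 2α₂)·DIC
At pH 7.81: [H⁺]/K1 = 10^-1.83 = 0.014791, K2/[H⁺] = 10^-1.13 = 0.074131
α₁ = 1/(1 + 0.014791 + 0.074131) = 1/1.0889 = 0.9183; α₂ = α₁·K2/[H⁺] = 0.06808
α₁ + 2α₂ = 1.0545
CA = 1.0545 × 2.12 = 2.24 mmol/kg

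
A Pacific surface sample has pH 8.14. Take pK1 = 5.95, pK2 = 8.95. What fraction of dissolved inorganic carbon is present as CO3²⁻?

α₂ = 0.133

α₂ = 1 / (1 + [H⁺]/K2 + [H⁺]²/(K1K2)) = 1 / (1 + 10^+0.81 + 10^-1.38)
   = 1 / (1 + 6.4565 + 0.041687) = 1/7.4982 = 0.1334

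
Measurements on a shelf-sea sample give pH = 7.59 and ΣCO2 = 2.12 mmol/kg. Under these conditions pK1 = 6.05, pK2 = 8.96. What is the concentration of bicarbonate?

[HCO3⁻] = 1.98 mmol/kg

α₁ = 1 / (1 + [H⁺]/K1 + K2/[H⁺]) = 1 / (1 + 10^-1.54 + 10^-1.37)
   = 1 / (1 + 0.028840 + 0.042658) = 1/1.0715 = 0.9333
[HCO3⁻] = α₁ × DIC = 0.9333 × 2.12 = 1.98 mmol/kg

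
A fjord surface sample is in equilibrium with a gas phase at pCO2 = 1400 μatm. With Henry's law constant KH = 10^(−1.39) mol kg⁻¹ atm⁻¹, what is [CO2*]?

[CO2*] = 57.0 μmol/kg

KH = 10^(−1.39) = 4.074×10^-2 mol kg⁻¹ atm⁻¹
[CO2*] = KH · pCO2 = 4.074×10^-2 × 1400×10^-6 atm = 5.70×10^-5 mol/kg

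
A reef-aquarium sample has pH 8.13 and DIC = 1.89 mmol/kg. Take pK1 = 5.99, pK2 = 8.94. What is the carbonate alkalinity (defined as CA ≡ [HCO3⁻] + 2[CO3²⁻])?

CA = 2.13 mmol/kg

CA = [HCO3⁻] + 2[CO3²⁻] = (α₁ + 2α₂)·DIC
At pH 8.13: [H⁺]/K1 = 10^-2.14 = 0.0072444, K2/[H⁺] = 10^-0.81 = 0.15488
α₁ = 1/(1 + 0.0072444 + 0.15488) = 1/1.1621 = 0.8605; α₂ = α₁·K2/[H⁺] = 0.1333
α₁ + 2α₂ = 1.1270
CA = 1.1270 × 1.89 = 2.13 mmol/kg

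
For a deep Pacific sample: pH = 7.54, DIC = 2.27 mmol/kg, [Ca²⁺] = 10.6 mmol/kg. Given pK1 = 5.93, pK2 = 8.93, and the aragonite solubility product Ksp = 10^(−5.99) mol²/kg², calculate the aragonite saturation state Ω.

α₂ = 1 / (1 + [H⁺]/K2 + [H⁺]²/(K1K2)) = 1 / (1 + 10^+1.39 + 10^-0.22)
   = 1 / (1 + 24.547 + 0.60256) = 1/26.150 = 0.03824
[CO3²⁻] = α₂ × DIC = 0.03824 × 2.27 = 0.08681 mmol/kg
Ksp = 10^(−5.99) = 1.023×10^-6
Ω = [Ca²⁺][CO3²⁻]/Ksp = (10.6×10^-3)(8.681×10^-5) / 1.023×10^-6 = 0.899

Ω = 0.899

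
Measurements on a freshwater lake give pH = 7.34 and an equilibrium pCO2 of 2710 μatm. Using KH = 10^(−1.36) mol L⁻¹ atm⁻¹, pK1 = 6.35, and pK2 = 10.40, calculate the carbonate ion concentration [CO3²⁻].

[CO2*] = KH · pCO2 = 10^(−1.36) × 2710×10^-6 = 1.183×10^-4 mol/L
α₀ = 1/(1 + K1/[H⁺] + K1K2/[H⁺]²) = 1/(1 + 10^+0.99 + 10^-2.07) = 0.09276
DIC = [CO2*]/α₀ = 1.183×10^-4 / 0.09276 = 1.275 mmol/L
[CO3²⁻] = α₂·DIC; α₂ = 0.0007895, so [CO3²⁻] = 0.0007895 × 1.275 = 0.00101 mmol/L = 1.01 μmol/L

[CO3²⁻] = 1.01 μmol/L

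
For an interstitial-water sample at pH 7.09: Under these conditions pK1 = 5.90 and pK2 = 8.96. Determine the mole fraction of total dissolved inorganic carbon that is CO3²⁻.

α₂ = 0.0125

α₂ = 1 / (1 + [H⁺]/K2 + [H⁺]²/(K1K2)) = 1 / (1 + 10^+1.87 + 10^+0.68)
   = 1 / (1 + 74.131 + 4.7863) = 1/79.917 = 0.01251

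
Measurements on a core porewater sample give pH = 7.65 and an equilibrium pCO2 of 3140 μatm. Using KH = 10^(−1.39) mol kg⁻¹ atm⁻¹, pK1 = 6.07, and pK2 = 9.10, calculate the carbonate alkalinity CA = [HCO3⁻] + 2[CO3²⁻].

[CO2*] = KH · pCO2 = 10^(−1.39) × 3140×10^-6 = 1.279×10^-4 mol/kg
α₀ = 1/(1 + K1/[H⁺] + K1K2/[H⁺]²) = 1/(1 + 10^+1.58 + 10^+0.13) = 0.02477
DIC = [CO2*]/α₀ = 1.279×10^-4 / 0.02477 = 5.164 mmol/kg
CA = (α₁ + 2α₂)·DIC = (0.9418 + 2×0.03342) × 5.164 = 5.21 mmol/kg

CA = 5.21 mmol/kg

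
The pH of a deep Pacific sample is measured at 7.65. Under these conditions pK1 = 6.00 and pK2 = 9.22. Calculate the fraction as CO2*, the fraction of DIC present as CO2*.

α₀ = 1 / (1 + K1/[H⁺] + K1K2/[H⁺]²) = 1 / (1 + 10^+1.65 + 10^+0.08)
   = 1 / (1 + 44.668 + 1.2023) = 1/46.871 = 0.02134

α₀ = 0.0213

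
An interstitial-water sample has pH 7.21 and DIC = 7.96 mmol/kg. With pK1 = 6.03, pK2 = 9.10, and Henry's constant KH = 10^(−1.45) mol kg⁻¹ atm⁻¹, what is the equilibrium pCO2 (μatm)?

pCO2 = 1.37×10^4 μatm

α₀ = 1 / (1 + K1/[H⁺] + K1K2/[H⁺]²) = 1 / (1 + 10^+1.18 + 10^-0.71)
   = 1 / (1 + 15.136 + 0.19498) = 1/16.331 = 0.06123
[CO2*] = α₀ × DIC = 0.06123 × 7.96 = 0.4874 mmol/kg
pCO2 = [CO2*]/KH = 4.874×10^-4 / 3.548×10^-2 = 1.37×10^4 μatm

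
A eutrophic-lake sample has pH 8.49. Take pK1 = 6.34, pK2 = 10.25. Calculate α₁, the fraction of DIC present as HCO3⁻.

α₁ = 1 / (1 + [H⁺]/K1 + K2/[H⁺]) = 1 / (1 + 10^-2.15 + 10^-1.76)
   = 1 / (1 + 0.0070795 + 0.017378) = 1/1.0245 = 0.9761

α₁ = 0.976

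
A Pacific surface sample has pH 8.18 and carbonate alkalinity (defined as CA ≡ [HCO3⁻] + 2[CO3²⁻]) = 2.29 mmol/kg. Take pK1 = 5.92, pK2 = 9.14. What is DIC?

DIC = 2.09 mmol/kg

CA = [HCO3⁻] + 2[CO3²⁻] = (α₁ + 2α₂)·DIC
At pH 8.18: [H⁺]/K1 = 10^-2.26 = 0.0054954, K2/[H⁺] = 10^-0.96 = 0.10965
α₁ = 1/(1 + 0.0054954 + 0.10965) = 1/1.1151 = 0.8967; α₂ = α₁·K2/[H⁺] = 0.09833
α₁ + 2α₂ = 1.0934
DIC = CA / (α₁ + 2α₂) = 2.29 / 1.0934 = 2.09 mmol/kg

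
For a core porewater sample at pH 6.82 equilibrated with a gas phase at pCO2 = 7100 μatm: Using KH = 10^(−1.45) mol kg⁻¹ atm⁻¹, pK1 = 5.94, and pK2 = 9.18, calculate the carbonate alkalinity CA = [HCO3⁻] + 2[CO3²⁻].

CA = 1.93 mmol/kg

[CO2*] = KH · pCO2 = 10^(−1.45) × 7100×10^-6 = 2.519×10^-4 mol/kg
α₀ = 1/(1 + K1/[H⁺] + K1K2/[H⁺]²) = 1/(1 + 10^+0.88 + 10^-1.48) = 0.1160
DIC = [CO2*]/α₀ = 2.519×10^-4 / 0.1160 = 2.171 mmol/kg
CA = (α₁ + 2α₂)·DIC = (0.8801 + 2×0.003842) × 2.171 = 1.93 mmol/kg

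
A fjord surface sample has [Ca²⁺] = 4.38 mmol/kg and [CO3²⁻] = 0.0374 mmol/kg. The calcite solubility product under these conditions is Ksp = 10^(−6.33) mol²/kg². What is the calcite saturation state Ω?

Ksp = 10^(−6.33) = 4.677×10^-7
Ω = [Ca²⁺][CO3²⁻]/Ksp = (4.38×10^-3)(0.0374×10^-3) / 4.677×10^-7 = 0.350

Ω = 0.350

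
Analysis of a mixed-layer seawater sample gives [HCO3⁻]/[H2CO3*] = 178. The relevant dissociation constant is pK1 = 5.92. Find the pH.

pH = 8.17

From K1 = [H⁺][HCO3⁻]/[H2CO3*]:  pH = pK1 + log₁₀([HCO3⁻]/[H2CO3*])
log₁₀(178) = +2.250
pH = 5.92 + (+2.250) = 8.17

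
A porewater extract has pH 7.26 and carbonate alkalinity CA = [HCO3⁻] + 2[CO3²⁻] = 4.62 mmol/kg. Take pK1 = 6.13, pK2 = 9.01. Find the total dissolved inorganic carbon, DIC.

CA = [HCO3⁻] + 2[CO3²⁻] = (α₁ + 2α₂)·DIC
At pH 7.26: [H⁺]/K1 = 10^-1.13 = 0.074131, K2/[H⁺] = 10^-1.75 = 0.017783
α₁ = 1/(1 + 0.074131 + 0.017783) = 1/1.0919 = 0.9158; α₂ = α₁·K2/[H⁺] = 0.01629
α₁ + 2α₂ = 0.9484
DIC = CA / (α₁ + 2α₂) = 4.62 / 0.9484 = 4.87 mmol/kg

DIC = 4.87 mmol/kg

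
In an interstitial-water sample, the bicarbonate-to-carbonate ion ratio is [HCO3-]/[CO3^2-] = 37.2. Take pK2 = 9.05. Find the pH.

pH = 7.48

From K2 = [H⁺][CO3^2-]/[HCO3-]:  pH = pK2 − log₁₀([HCO3-]/[CO3^2-])
log₁₀(37.2) = +1.571
pH = 9.05 − (+1.571) = 7.48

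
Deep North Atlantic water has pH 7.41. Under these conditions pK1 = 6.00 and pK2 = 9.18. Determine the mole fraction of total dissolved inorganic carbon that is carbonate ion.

α₂ = 0.0161

α₂ = 1 / (1 + [H⁺]/K2 + [H⁺]²/(K1K2)) = 1 / (1 + 10^+1.77 + 10^+0.36)
   = 1 / (1 + 58.884 + 2.2909) = 1/62.175 = 0.01608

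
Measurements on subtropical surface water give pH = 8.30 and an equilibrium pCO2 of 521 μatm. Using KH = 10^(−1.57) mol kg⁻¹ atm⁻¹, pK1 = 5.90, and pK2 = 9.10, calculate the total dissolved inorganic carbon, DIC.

DIC = 4.09 mmol/kg

[CO2*] = KH · pCO2 = 10^(−1.57) × 521×10^-6 = 1.402×10^-5 mol/kg
α₀ = 1/(1 + K1/[H⁺] + K1K2/[H⁺]²) = 1/(1 + 10^+2.40 + 10^+1.60) = 0.003425
DIC = [CO2*]/α₀ = 1.402×10^-5 / 0.003425 = 4.09 mmol/kg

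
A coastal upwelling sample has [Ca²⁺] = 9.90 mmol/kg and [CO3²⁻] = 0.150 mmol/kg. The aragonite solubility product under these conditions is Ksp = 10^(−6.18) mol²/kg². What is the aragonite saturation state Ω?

Ω = 2.25

Ksp = 10^(−6.18) = 6.607×10^-7
Ω = [Ca²⁺][CO3²⁻]/Ksp = (9.90×10^-3)(0.150×10^-3) / 6.607×10^-7 = 2.25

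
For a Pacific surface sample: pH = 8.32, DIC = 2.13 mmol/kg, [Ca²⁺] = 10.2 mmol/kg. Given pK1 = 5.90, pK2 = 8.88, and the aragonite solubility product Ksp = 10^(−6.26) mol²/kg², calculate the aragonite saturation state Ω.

α₂ = 1 / (1 + [H⁺]/K2 + [H⁺]²/(K1K2)) = 1 / (1 + 10^+0.56 + 10^-1.86)
   = 1 / (1 + 3.6308 + 0.013804) = 1/4.6446 = 0.2153
[CO3²⁻] = α₂ × DIC = 0.2153 × 2.13 = 0.4586 mmol/kg
Ksp = 10^(−6.26) = 5.495×10^-7
Ω = [Ca²⁺][CO3²⁻]/Ksp = (10.2×10^-3)(4.586×10^-4) / 5.495×10^-7 = 8.51

Ω = 8.51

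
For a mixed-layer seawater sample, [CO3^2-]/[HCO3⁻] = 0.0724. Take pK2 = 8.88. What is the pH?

pH = 7.74

From K2 = [H⁺][CO3^2-]/[HCO3⁻]:  pH = pK2 + log₁₀([CO3^2-]/[HCO3⁻])
log₁₀(0.0724) = -1.140
pH = 8.88 + (-1.140) = 7.74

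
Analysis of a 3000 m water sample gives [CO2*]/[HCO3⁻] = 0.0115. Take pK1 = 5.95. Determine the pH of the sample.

From K1 = [H⁺][HCO3⁻]/[CO2*]:  pH = pK1 − log₁₀([CO2*]/[HCO3⁻])
log₁₀(0.0115) = -1.939
pH = 5.95 − (-1.939) = 7.89

pH = 7.89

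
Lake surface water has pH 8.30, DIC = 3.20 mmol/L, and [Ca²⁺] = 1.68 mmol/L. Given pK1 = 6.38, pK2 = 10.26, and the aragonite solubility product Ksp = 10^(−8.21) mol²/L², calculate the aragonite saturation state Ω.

α₂ = 1 / (1 + [H⁺]/K2 + [H⁺]²/(K1K2)) = 1 / (1 + 10^+1.96 + 10^+0.04)
   = 1 / (1 + 91.201 + 1.0965) = 1/93.298 = 0.01072
[CO3²⁻] = α₂ × DIC = 0.01072 × 3.20 = 0.03430 mmol/L
Ksp = 10^(−8.21) = 6.166×10^-9
Ω = [Ca²⁺][CO3²⁻]/Ksp = (1.68×10^-3)(3.430×10^-5) / 6.166×10^-9 = 9.35

Ω = 9.35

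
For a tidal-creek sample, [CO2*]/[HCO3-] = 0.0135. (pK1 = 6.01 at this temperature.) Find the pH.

From K1 = [H⁺][HCO3-]/[CO2*]:  pH = pK1 − log₁₀([CO2*]/[HCO3-])
log₁₀(0.0135) = -1.870
pH = 6.01 − (-1.870) = 7.88

pH = 7.88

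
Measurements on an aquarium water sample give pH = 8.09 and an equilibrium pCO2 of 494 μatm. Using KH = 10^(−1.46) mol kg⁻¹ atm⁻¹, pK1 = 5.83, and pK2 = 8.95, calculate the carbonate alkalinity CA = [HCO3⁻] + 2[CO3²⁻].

[CO2*] = KH · pCO2 = 10^(−1.46) × 494×10^-6 = 1.713×10^-5 mol/kg
α₀ = 1/(1 + K1/[H⁺] + K1K2/[H⁺]²) = 1/(1 + 10^+2.26 + 10^+1.40) = 0.004806
DIC = [CO2*]/α₀ = 1.713×10^-5 / 0.004806 = 3.564 mmol/kg
CA = (α₁ + 2α₂)·DIC = (0.8745 + 2×0.1207) × 3.564 = 3.98 mmol/kg

CA = 3.98 mmol/kg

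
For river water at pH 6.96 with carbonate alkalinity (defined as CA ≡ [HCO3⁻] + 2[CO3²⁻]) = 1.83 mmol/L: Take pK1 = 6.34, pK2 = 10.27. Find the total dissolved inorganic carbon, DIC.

DIC = 2.27 mmol/L

CA = [HCO3⁻] + 2[CO3²⁻] = (α₁ + 2α₂)·DIC
At pH 6.96: [H⁺]/K1 = 10^-0.62 = 0.23988, K2/[H⁺] = 10^-3.31 = 0.00048978
α₁ = 1/(1 + 0.23988 + 0.00048978) = 1/1.2404 = 0.8062; α₂ = α₁·K2/[H⁺] = 0.0003949
α₁ + 2α₂ = 0.8070
DIC = CA / (α₁ + 2α₂) = 1.83 / 0.8070 = 2.27 mmol/L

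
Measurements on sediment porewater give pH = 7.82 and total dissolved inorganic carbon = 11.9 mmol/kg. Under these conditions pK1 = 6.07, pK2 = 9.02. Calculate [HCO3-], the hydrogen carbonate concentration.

α₁ = 1 / (1 + [H⁺]/K1 + K2/[H⁺]) = 1 / (1 + 10^-1.75 + 10^-1.20)
   = 1 / (1 + 0.017783 + 0.063096) = 1/1.0809 = 0.9252
[HCO3⁻] = α₁ × DIC = 0.9252 × 11.9 = 11.0 mmol/kg

[HCO3⁻] = 11.0 mmol/kg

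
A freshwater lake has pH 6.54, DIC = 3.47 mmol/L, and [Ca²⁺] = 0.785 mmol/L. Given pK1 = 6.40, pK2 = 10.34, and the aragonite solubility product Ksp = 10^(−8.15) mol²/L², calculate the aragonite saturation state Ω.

α₂ = 1 / (1 + [H⁺]/K2 + [H⁺]²/(K1K2)) = 1 / (1 + 10^+3.80 + 10^+3.66)
   = 1 / (1 + 6309.6 + 4570.9) = 1/1.0881×10^4 = 9.190×10^-5
[CO3²⁻] = α₂ × DIC = 9.190×10^-5 × 3.47 = 0.0003189 mmol/L = 0.3189 μmol/L
Ksp = 10^(−8.15) = 7.079×10^-9
Ω = [Ca²⁺][CO3²⁻]/Ksp = (0.785×10^-3)(3.189×10^-7) / 7.079×10^-9 = 0.0354

Ω = 0.0354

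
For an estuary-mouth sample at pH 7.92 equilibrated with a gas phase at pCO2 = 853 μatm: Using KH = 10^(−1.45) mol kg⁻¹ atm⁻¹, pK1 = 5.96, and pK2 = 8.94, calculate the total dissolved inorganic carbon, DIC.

[CO2*] = KH · pCO2 = 10^(−1.45) × 853×10^-6 = 3.027×10^-5 mol/kg
α₀ = 1/(1 + K1/[H⁺] + K1K2/[H⁺]²) = 1/(1 + 10^+1.96 + 10^+0.94) = 0.009910
DIC = [CO2*]/α₀ = 3.027×10^-5 / 0.009910 = 3.05 mmol/kg

DIC = 3.05 mmol/kg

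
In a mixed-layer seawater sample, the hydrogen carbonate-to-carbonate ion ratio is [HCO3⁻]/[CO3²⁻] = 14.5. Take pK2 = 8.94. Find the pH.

From K2 = [H⁺][CO3²⁻]/[HCO3⁻]:  pH = pK2 − log₁₀([HCO3⁻]/[CO3²⁻])
log₁₀(14.5) = +1.161
pH = 8.94 − (+1.161) = 7.78

pH = 7.78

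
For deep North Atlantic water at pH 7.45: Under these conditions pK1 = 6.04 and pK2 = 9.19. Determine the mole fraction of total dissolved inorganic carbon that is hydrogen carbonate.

α₁ = 0.946

α₁ = 1 / (1 + [H⁺]/K1 + K2/[H⁺]) = 1 / (1 + 10^-1.41 + 10^-1.74)
   = 1 / (1 + 0.038905 + 0.018197) = 1/1.0571 = 0.9460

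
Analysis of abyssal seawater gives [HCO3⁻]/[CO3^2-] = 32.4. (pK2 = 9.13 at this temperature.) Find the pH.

From K2 = [H⁺][CO3^2-]/[HCO3⁻]:  pH = pK2 − log₁₀([HCO3⁻]/[CO3^2-])
log₁₀(32.4) = +1.511
pH = 9.13 − (+1.511) = 7.62

pH = 7.62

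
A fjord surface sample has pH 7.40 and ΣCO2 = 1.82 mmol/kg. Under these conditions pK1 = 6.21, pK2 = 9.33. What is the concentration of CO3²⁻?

[CO3²⁻] = 19.9 μmol/kg

α₂ = 1 / (1 + [H⁺]/K2 + [H⁺]²/(K1K2)) = 1 / (1 + 10^+1.93 + 10^+0.74)
   = 1 / (1 + 85.114 + 5.4954) = 1/91.609 = 0.01092
[CO3²⁻] = α₂ × DIC = 0.01092 × 1.82 = 0.0199 mmol/kg = 19.9 μmol/kg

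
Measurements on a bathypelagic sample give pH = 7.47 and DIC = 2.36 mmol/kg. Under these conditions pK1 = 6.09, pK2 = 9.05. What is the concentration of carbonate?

[CO3²⁻] = 0.0581 mmol/kg

α₂ = 1 / (1 + [H⁺]/K2 + [H⁺]²/(K1K2)) = 1 / (1 + 10^+1.58 + 10^+0.20)
   = 1 / (1 + 38.019 + 1.5849) = 1/40.604 = 0.02463
[CO3²⁻] = α₂ × DIC = 0.02463 × 2.36 = 0.0581 mmol/kg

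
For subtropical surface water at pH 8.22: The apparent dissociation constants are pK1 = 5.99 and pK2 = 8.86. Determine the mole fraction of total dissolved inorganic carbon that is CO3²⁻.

α₂ = 0.185

α₂ = 1 / (1 + [H⁺]/K2 + [H⁺]²/(K1K2)) = 1 / (1 + 10^+0.64 + 10^-1.59)
   = 1 / (1 + 4.3652 + 0.025704) = 1/5.3909 = 0.1855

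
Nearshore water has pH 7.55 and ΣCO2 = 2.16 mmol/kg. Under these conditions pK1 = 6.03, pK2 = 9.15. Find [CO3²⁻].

α₂ = 1 / (1 + [H⁺]/K2 + [H⁺]²/(K1K2)) = 1 / (1 + 10^+1.60 + 10^+0.08)
   = 1 / (1 + 39.811 + 1.2023) = 1/42.013 = 0.02380
[CO3²⁻] = α₂ × DIC = 0.02380 × 2.16 = 0.0514 mmol/kg

[CO3²⁻] = 0.0514 mmol/kg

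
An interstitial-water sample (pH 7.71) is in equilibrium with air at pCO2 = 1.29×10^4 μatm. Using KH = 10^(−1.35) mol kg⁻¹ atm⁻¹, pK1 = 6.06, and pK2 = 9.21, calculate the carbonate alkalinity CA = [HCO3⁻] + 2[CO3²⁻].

[CO2*] = KH · pCO2 = 10^(−1.35) × 1.29×10^4×10^-6 = 5.762×10^-4 mol/kg
α₀ = 1/(1 + K1/[H⁺] + K1K2/[H⁺]²) = 1/(1 + 10^+1.65 + 10^+0.15) = 0.02124
DIC = [CO2*]/α₀ = 5.762×10^-4 / 0.02124 = 27.13 mmol/kg
CA = (α₁ + 2α₂)·DIC = (0.9488 + 2×0.03000) × 27.13 = 27.4 mmol/kg

CA = 27.4 mmol/kg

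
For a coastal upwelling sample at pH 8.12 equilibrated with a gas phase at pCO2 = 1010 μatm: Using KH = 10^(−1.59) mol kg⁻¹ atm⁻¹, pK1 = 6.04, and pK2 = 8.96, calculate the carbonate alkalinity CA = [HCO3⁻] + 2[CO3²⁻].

[CO2*] = KH · pCO2 = 10^(−1.59) × 1010×10^-6 = 2.596×10^-5 mol/kg
α₀ = 1/(1 + K1/[H⁺] + K1K2/[H⁺]²) = 1/(1 + 10^+2.08 + 10^+1.24) = 0.007215
DIC = [CO2*]/α₀ = 2.596×10^-5 / 0.007215 = 3.598 mmol/kg
CA = (α₁ + 2α₂)·DIC = (0.8674 + 2×0.1254) × 3.598 = 4.02 mmol/kg

CA = 4.02 mmol/kg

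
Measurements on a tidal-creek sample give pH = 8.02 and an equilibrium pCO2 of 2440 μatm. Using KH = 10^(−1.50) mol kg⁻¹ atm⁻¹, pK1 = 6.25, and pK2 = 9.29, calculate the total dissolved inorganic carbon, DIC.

[CO2*] = KH · pCO2 = 10^(−1.50) × 2440×10^-6 = 7.716×10^-5 mol/kg
α₀ = 1/(1 + K1/[H⁺] + K1K2/[H⁺]²) = 1/(1 + 10^+1.77 + 10^+0.50) = 0.01586
DIC = [CO2*]/α₀ = 7.716×10^-5 / 0.01586 = 4.86 mmol/kg

DIC = 4.86 mmol/kg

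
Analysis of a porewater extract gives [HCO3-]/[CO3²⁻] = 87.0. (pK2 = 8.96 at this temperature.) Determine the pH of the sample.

pH = 7.02

From K2 = [H⁺][CO3²⁻]/[HCO3-]:  pH = pK2 − log₁₀([HCO3-]/[CO3²⁻])
log₁₀(87.0) = +1.940
pH = 8.96 − (+1.940) = 7.02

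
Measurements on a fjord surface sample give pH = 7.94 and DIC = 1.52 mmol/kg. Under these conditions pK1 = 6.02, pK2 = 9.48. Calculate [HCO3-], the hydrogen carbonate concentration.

[HCO3⁻] = 1.46 mmol/kg

α₁ = 1 / (1 + [H⁺]/K1 + K2/[H⁺]) = 1 / (1 + 10^-1.92 + 10^-1.54)
   = 1 / (1 + 0.012023 + 0.028840) = 1/1.0409 = 0.9607
[HCO3⁻] = α₁ × DIC = 0.9607 × 1.52 = 1.46 mmol/kg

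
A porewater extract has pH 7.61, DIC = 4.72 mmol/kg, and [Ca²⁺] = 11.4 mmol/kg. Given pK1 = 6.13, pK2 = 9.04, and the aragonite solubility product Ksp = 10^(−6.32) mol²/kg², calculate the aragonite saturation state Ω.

Ω = 3.90

α₂ = 1 / (1 + [H⁺]/K2 + [H⁺]²/(K1K2)) = 1 / (1 + 10^+1.43 + 10^-0.05)
   = 1 / (1 + 26.915 + 0.89125) = 1/28.807 = 0.03471
[CO3²⁻] = α₂ × DIC = 0.03471 × 4.72 = 0.1639 mmol/kg
Ksp = 10^(−6.32) = 4.786×10^-7
Ω = [Ca²⁺][CO3²⁻]/Ksp = (11.4×10^-3)(1.639×10^-4) / 4.786×10^-7 = 3.90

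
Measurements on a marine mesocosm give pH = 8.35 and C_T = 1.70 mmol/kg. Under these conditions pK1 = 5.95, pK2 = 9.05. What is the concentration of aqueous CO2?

[CO2*] = 5.62 μmol/kg

α₀ = 1 / (1 + K1/[H⁺] + K1K2/[H⁺]²) = 1 / (1 + 10^+2.40 + 10^+1.70)
   = 1 / (1 + 251.19 + 50.119) = 1/302.31 = 0.003308
[CO2*] = α₀ × DIC = 0.003308 × 1.70 = 0.00562 mmol/kg = 5.62 μmol/kg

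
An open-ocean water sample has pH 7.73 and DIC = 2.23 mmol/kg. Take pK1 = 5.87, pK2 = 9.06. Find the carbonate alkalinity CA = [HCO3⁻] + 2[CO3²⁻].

CA = [HCO3⁻] + 2[CO3²⁻] = (α₁ + 2α₂)·DIC
At pH 7.73: [H⁺]/K1 = 10^-1.86 = 0.013804, K2/[H⁺] = 10^-1.33 = 0.046774
α₁ = 1/(1 + 0.013804 + 0.046774) = 1/1.0606 = 0.9429; α₂ = α₁·K2/[H⁺] = 0.04410
α₁ + 2α₂ = 1.0311
CA = 1.0311 × 2.23 = 2.30 mmol/kg

CA = 2.30 mmol/kg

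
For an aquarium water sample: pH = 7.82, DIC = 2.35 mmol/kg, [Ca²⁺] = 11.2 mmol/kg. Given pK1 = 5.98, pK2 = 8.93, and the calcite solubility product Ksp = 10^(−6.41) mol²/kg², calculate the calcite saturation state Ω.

Ω = 4.81

α₂ = 1 / (1 + [H⁺]/K2 + [H⁺]²/(K1K2)) = 1 / (1 + 10^+1.11 + 10^-0.73)
   = 1 / (1 + 12.882 + 0.18621) = 1/14.069 = 0.07108
[CO3²⁻] = α₂ × DIC = 0.07108 × 2.35 = 0.1670 mmol/kg
Ksp = 10^(−6.41) = 3.890×10^-7
Ω = [Ca²⁺][CO3²⁻]/Ksp = (11.2×10^-3)(1.670×10^-4) / 3.890×10^-7 = 4.81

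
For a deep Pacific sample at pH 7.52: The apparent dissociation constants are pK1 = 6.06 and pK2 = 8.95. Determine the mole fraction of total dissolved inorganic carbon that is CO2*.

α₀ = 1 / (1 + K1/[H⁺] + K1K2/[H⁺]²) = 1 / (1 + 10^+1.46 + 10^+0.03)
   = 1 / (1 + 28.840 + 1.0715) = 1/30.912 = 0.03235

α₀ = 0.0324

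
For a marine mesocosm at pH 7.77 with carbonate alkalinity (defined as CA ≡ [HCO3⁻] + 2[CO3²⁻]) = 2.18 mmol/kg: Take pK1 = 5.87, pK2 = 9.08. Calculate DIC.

DIC = 2.11 mmol/kg

CA = [HCO3⁻] + 2[CO3²⁻] = (α₁ + 2α₂)·DIC
At pH 7.77: [H⁺]/K1 = 10^-1.90 = 0.012589, K2/[H⁺] = 10^-1.31 = 0.048978
α₁ = 1/(1 + 0.012589 + 0.048978) = 1/1.0616 = 0.9420; α₂ = α₁·K2/[H⁺] = 0.04614
α₁ + 2α₂ = 1.0343
DIC = CA / (α₁ + 2α₂) = 2.18 / 1.0343 = 2.11 mmol/kg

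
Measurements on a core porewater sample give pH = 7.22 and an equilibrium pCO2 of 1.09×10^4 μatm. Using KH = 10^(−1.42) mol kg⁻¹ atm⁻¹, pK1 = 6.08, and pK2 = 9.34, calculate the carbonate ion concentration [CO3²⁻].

[CO2*] = KH · pCO2 = 10^(−1.42) × 1.09×10^4×10^-6 = 4.144×10^-4 mol/kg
α₀ = 1/(1 + K1/[H⁺] + K1K2/[H⁺]²) = 1/(1 + 10^+1.14 + 10^-0.98) = 0.06708
DIC = [CO2*]/α₀ = 4.144×10^-4 / 0.06708 = 6.178 mmol/kg
[CO3²⁻] = α₂·DIC; α₂ = 0.007024, so [CO3²⁻] = 0.007024 × 6.178 = 0.0434 mmol/kg

[CO3²⁻] = 0.0434 mmol/kg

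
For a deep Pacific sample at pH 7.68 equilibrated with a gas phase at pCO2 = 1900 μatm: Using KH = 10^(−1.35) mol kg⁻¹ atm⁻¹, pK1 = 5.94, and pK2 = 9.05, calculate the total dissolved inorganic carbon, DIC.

[CO2*] = KH · pCO2 = 10^(−1.35) × 1900×10^-6 = 8.487×10^-5 mol/kg
α₀ = 1/(1 + K1/[H⁺] + K1K2/[H⁺]²) = 1/(1 + 10^+1.74 + 10^+0.37) = 0.01715
DIC = [CO2*]/α₀ = 8.487×10^-5 / 0.01715 = 4.95 mmol/kg

DIC = 4.95 mmol/kg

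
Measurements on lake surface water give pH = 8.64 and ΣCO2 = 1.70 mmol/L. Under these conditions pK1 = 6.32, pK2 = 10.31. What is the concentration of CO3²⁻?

α₂ = 1 / (1 + [H⁺]/K2 + [H⁺]²/(K1K2)) = 1 / (1 + 10^+1.67 + 10^-0.65)
   = 1 / (1 + 46.774 + 0.22387) = 1/47.997 = 0.02083
[CO3²⁻] = α₂ × DIC = 0.02083 × 1.70 = 0.0354 mmol/L

[CO3²⁻] = 0.0354 mmol/L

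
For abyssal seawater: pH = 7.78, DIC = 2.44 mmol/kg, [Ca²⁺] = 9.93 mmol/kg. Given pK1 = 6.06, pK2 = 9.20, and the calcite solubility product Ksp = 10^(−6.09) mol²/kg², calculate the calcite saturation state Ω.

Ω = 1.07

α₂ = 1 / (1 + [H⁺]/K2 + [H⁺]²/(K1K2)) = 1 / (1 + 10^+1.42 + 10^-0.30)
   = 1 / (1 + 26.303 + 0.50119) = 1/27.804 = 0.03597
[CO3²⁻] = α₂ × DIC = 0.03597 × 2.44 = 0.08776 mmol/kg
Ksp = 10^(−6.09) = 8.128×10^-7
Ω = [Ca²⁺][CO3²⁻]/Ksp = (9.93×10^-3)(8.776×10^-5) / 8.128×10^-7 = 1.07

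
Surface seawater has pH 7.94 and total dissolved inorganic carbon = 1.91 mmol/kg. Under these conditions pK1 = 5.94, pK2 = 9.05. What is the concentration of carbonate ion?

α₂ = 1 / (1 + [H⁺]/K2 + [H⁺]²/(K1K2)) = 1 / (1 + 10^+1.11 + 10^-0.89)
   = 1 / (1 + 12.882 + 0.12882) = 1/14.011 = 0.07137
[CO3²⁻] = α₂ × DIC = 0.07137 × 1.91 = 0.136 mmol/kg

[CO3²⁻] = 0.136 mmol/kg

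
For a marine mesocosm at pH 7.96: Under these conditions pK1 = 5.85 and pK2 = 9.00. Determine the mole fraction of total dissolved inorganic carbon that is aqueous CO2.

α₀ = 1 / (1 + K1/[H⁺] + K1K2/[H⁺]²) = 1 / (1 + 10^+2.11 + 10^+1.07)
   = 1 / (1 + 128.82 + 11.749) = 1/141.57 = 0.007063

α₀ = 0.00706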